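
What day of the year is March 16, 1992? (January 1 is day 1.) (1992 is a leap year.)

Days in months before March: 31 + 29 = 60.
Plus 16 days into March → day 76.

76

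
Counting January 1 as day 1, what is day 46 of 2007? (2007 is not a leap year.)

Feb 15, 2007

Jan has 31 days (46 − 31 = 15 remain).
15 into Feb → Feb 15.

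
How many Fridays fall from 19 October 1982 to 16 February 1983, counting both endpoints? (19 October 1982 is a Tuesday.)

19 October 1982 is a Tuesday; the first Friday on or after it is 22 October 1982 (3 days later).
From 22 October 1982 to 16 February 1983: 9 + 30 + 31 + 31 + 16 = 117 days (rest of October, November, December, January, February).
117 ÷ 7 = 16 full weeks with remainder 5, so 16 more Fridays after the first → 17.

17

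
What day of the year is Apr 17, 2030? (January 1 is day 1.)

Days in months before Apr: 31 + 28 + 31 = 90.
Plus 17 days into Apr → day 107.

107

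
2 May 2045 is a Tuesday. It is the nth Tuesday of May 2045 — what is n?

1st

Day 2 falls in week ⌈2/7⌉ of the month.
Days 1–7 hold the 1st Tuesday, 8–14 the 2nd, 15–21 the 3rd, 22–28 the 4th, 29–31 the 5th.
2 is in the range for the 1st.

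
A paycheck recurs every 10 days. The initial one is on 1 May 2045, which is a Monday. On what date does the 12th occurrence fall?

The 12th occurrence is 11 intervals after the first: 11 × 10 = 110 days after 1 May 2045.
May has 31 days — 30 days to the end of May leaves 80.
June has 30 days (50 left).
July has 31 days (19 left).
19 days into August → 19 August 2045.

19 August 2045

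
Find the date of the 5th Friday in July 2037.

2037-07-31

July 2037 begins on a Wednesday, so the first Friday is July 3 (2 days later).
The 5th Friday is 4 weeks later: 3 + 28 = 31.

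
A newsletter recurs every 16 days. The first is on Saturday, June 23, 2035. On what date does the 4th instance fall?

The 4th occurrence is 3 intervals after the first: 3 × 16 = 48 days after June 23, 2035.
June has 30 days — 7 days to the end of June leaves 41.
July has 31 days (10 left).
10 days into August → August 10, 2035.

August 10, 2035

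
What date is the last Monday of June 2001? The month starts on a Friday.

2001-06-25

June 2001 begins on a Friday, so the first Monday is June 4 (3 days later).
June 2001 has 30 days. Adding weeks: 4, 11, 18, 25 — the last one ≤ 30 is the 25th.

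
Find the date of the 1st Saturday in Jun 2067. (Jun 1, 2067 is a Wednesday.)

Jun 2067 begins on a Wednesday, so the first Saturday is Jun 4 (3 days later).

Jun 4, 2067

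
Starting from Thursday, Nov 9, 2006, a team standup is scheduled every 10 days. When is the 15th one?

The 15th occurrence is 14 intervals after the first: 14 × 10 = 140 days after Nov 9, 2006.
Nov has 30 days — 21 days to the end of Nov leaves 119.
Dec has 31 days (88 left).
Jan has 31 days (57 left).
Feb has 28 days (29 left).
29 days into Mar → Mar 29, 2007.

Mar 29, 2007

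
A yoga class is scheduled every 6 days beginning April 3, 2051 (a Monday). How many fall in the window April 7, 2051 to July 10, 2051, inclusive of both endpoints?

Occurrences land 6·i days after April 3, 2051 for i = 0, 1, 2, …
April 7, 2051 is 4 days after the start; 4 ÷ 6 = 0 remainder 4; since the remainder is 4, round up to i = 1. First occurrence in the window: #2 on April 9, 2051 (1×6 = 6 days in).
July 10, 2051 is 98 days after the start; 98 ÷ 6 = 16 remainder 2. Last occurrence in the window: #17 on July 8, 2051.
Occurrences #2 through #17: 16 in total.

16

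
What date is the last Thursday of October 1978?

October 26, 1978

October 1978 begins on a Sunday, so the first Thursday is October 5 (4 days later).
October 1978 has 31 days. Adding weeks: 5, 12, 19, 26 — the last one ≤ 31 is the 26th.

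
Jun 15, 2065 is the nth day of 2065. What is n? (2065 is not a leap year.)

Days in months before Jun: 31 + 28 + 31 + 30 + 31 = 151.
Plus 15 days into Jun → day 166.

166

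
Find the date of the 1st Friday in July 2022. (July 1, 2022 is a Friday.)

July 1, 2022

July 2022 begins on a Friday, so the first Friday is July 1.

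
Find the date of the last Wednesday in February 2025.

The first Wednesday of February 2025 is February 5.
February 2025 has 28 days. Adding weeks: 5, 12, 19, 26 — the last one ≤ 28 is the 26th.

2025-02-26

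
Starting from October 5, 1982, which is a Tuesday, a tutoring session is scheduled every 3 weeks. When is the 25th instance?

February 21, 1984

The 25th occurrence is 24 intervals after the first: 24 × 21 = 504 days after October 5, 1982.
October has 31 days — 26 days to the end of October leaves 478.
From end of October to end of 1982 is 61 days (417 left).
1983 has 365 days (52 left).
January has 31 days (21 left).
21 days into February → February 21, 1984.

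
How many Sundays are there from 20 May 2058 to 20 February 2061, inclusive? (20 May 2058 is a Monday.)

144

20 May 2058 is a Monday; the first Sunday on or after it is 26 May 2058 (6 days later).
From 26 May 2058 to 20 February 2061: 219 + 365 + 366 + 51 = 1001 days (rest of 2058, 2059, 2060, to 20 February 2061 in 2061).
1001 ÷ 7 = 143 full weeks with remainder 0, so 143 more Sundays after the first → 144.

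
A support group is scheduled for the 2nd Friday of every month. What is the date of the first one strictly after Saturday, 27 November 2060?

November 2060 starts on a Monday; its first Friday is the 5th, so the 2nd Friday is the 12th — 12 November 2060.
That is not after 27 November 2060, so look at December 2060.
December 2060 starts on a Wednesday; its first Friday is the 3rd, so the 2nd Friday is the 10th — 10 December 2060.

10 December 2060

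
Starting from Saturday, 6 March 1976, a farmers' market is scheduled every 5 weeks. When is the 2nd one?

The 2nd occurrence is 1 interval after the first: 1 × 35 = 35 days after 6 March 1976.
March has 31 days — 25 days to the end of March leaves 10.
10 days into April → 10 April 1976.

10 April 1976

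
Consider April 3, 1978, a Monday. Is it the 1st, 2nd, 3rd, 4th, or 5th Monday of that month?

1st

Day 3 falls in week ⌈3/7⌉ of the month.
Days 1–7 hold the 1st Monday, 8–14 the 2nd, 15–21 the 3rd, 22–28 the 4th, 29–31 the 5th.
3 is in the range for the 1st.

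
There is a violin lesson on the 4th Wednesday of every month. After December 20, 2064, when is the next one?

December 2064 starts on a Monday; its first Wednesday is the 3rd, so the 4th Wednesday is the 24th — December 24, 2064.
December 24, 2064 is after December 20, 2064, so that is the next one.

December 24, 2064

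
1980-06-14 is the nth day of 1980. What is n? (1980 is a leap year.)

166

Days in months before June: 31 + 29 + 31 + 30 + 31 = 152.
Plus 14 days into June → day 166.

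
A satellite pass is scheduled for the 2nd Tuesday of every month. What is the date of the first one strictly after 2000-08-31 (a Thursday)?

August 2000 starts on a Tuesday; its first Tuesday is the 1st, so the 2nd Tuesday is the 8th — 2000-08-08.
That is not after 2000-08-31, so look at September 2000.
September 2000 starts on a Friday; its first Tuesday is the 5th, so the 2nd Tuesday is the 12th — 2000-09-12.

2000-09-12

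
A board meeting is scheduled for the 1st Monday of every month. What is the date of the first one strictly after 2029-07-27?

July 2029 starts on a Sunday, so its 1st Monday is 2029-07-02 (1 day in).
That is not after 2029-07-27, so look at August 2029.
August 2029 starts on a Wednesday, so its 1st Monday is 2029-08-06 (5 days in).

2029-08-06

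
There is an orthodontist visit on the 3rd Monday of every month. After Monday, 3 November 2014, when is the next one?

November 2014 starts on a Saturday; its first Monday is the 3rd, so the 3rd Monday is the 17th — 17 November 2014.
17 November 2014 is after 3 November 2014, so that is the next one.

17 November 2014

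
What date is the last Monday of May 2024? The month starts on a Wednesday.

May 2024 begins on a Wednesday, so the first Monday is May 6 (5 days later).
May 2024 has 31 days. Adding weeks: 6, 13, 20, 27 — the last one ≤ 31 is the 27th.

May 27, 2024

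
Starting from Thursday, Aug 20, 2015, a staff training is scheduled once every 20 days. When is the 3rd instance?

Sep 29, 2015

The 3rd occurrence is 2 intervals after the first: 2 × 20 = 40 days after Aug 20, 2015.
Aug has 31 days — 11 days to the end of Aug leaves 29.
29 days into Sep → Sep 29, 2015.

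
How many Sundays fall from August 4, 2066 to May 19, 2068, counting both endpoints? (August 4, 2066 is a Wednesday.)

93

August 4, 2066 is a Wednesday; the first Sunday on or after it is August 8, 2066 (4 days later).
From August 8, 2066 to May 19, 2068: 145 + 365 + 140 = 650 days (rest of 2066, 2067, to May 19, 2068 in 2068).
650 ÷ 7 = 92 full weeks with remainder 6, so 92 more Sundays after the first → 93.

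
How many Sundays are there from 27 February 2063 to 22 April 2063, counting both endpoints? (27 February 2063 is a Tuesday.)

8

27 February 2063 is a Tuesday; the first Sunday on or after it is 4 March 2063 (5 days later).
From 4 March 2063 to 22 April 2063: 27 + 22 = 49 days (rest of March, April).
49 ÷ 7 = 7 full weeks with remainder 0, so 7 more Sundays after the first → 8.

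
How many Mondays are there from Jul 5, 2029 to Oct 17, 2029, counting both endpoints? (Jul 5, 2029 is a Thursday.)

Jul 5, 2029 is a Thursday; the first Monday on or after it is Jul 9, 2029 (4 days later).
From Jul 9, 2029 to Oct 17, 2029: 22 + 31 + 30 + 17 = 100 days (rest of Jul, Aug, Sep, Oct).
100 ÷ 7 = 14 full weeks with remainder 2, so 14 more Mondays after the first → 15.

15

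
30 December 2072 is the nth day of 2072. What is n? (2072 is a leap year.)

Days in months before December: 31 + 29 + 31 + 30 + 31 + 30 + 31 + 31 + 30 + 31 + 30 = 335.
Plus 30 days into December → day 365.

365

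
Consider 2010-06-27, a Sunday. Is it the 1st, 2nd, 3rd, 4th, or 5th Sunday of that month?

Day 27 falls in week ⌈27/7⌉ of the month.
Days 1–7 hold the 1st Sunday, 8–14 the 2nd, 15–21 the 3rd, 22–28 the 4th, 29–31 the 5th.
27 is in the range for the 4th.

4th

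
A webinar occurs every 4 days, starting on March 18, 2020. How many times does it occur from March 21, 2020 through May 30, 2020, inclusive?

Occurrences land 4·i days after March 18, 2020 for i = 0, 1, 2, …
March 21, 2020 is 3 days after the start; 3 ÷ 4 = 0 remainder 3; since the remainder is 3, round up to i = 1. First occurrence in the window: #2 on March 22, 2020 (1×4 = 4 days in).
May 30, 2020 is 73 days after the start; 73 ÷ 4 = 18 remainder 1. Last occurrence in the window: #19 on May 29, 2020.
Occurrences #2 through #19: 18 in total.

18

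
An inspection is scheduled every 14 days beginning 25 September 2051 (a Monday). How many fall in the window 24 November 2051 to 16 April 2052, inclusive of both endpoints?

Occurrences land 14·i days after 25 September 2051 for i = 0, 1, 2, …
24 November 2051 is 60 days after the start; 60 ÷ 14 = 4 remainder 4; since the remainder is 4, round up to i = 5. First occurrence in the window: #6 on 4 December 2051 (5×14 = 70 days in).
16 April 2052 is 204 days after the start; 204 ÷ 14 = 14 remainder 8. Last occurrence in the window: #15 on 8 April 2052.
Occurrences #6 through #15: 10 in total.

10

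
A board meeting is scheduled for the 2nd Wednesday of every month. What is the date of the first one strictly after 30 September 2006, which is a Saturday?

11 October 2006

September 2006 starts on a Friday; its first Wednesday is the 6th, so the 2nd Wednesday is the 13th — 13 September 2006.
That is not after 30 September 2006, so look at October 2006.
October 2006 starts on a Sunday; its first Wednesday is the 4th, so the 2nd Wednesday is the 11th — 11 October 2006.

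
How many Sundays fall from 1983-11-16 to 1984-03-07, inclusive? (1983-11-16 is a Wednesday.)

16

1983-11-16 is a Wednesday; the first Sunday on or after it is 1983-11-20 (4 days later).
From 1983-11-20 to 1984-03-07: 10 + 31 + 31 + 29 + 7 = 108 days (rest of November, December, January, February, March).
108 ÷ 7 = 15 full weeks with remainder 3, so 15 more Sundays after the first → 16.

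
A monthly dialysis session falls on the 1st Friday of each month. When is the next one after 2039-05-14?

May 2039 starts on a Sunday, so its 1st Friday is 2039-05-06 (5 days in).
That is not after 2039-05-14, so look at June 2039.
June 2039 starts on a Wednesday, so its 1st Friday is 2039-06-03 (2 days in).

2039-06-03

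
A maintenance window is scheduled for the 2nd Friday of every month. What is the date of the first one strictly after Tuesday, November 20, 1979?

November 1979 starts on a Thursday; its first Friday is the 2nd, so the 2nd Friday is the 9th — November 9, 1979.
That is not after November 20, 1979, so look at December 1979.
December 1979 starts on a Saturday; its first Friday is the 7th, so the 2nd Friday is the 14th — December 14, 1979.

December 14, 1979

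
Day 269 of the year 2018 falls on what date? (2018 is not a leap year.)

January has 31 days (269 − 31 = 238 remain).
February has 28 days (238 − 28 = 210 remain).
March has 31 days (210 − 31 = 179 remain).
April has 30 days (179 − 30 = 149 remain).
May has 31 days (149 − 31 = 118 remain).
June has 30 days (118 − 30 = 88 remain).
July has 31 days (88 − 31 = 57 remain).
August has 31 days (57 − 31 = 26 remain).
26 into September → September 26.

2018-09-26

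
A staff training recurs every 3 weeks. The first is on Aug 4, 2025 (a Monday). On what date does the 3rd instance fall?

The 3rd occurrence is 2 intervals after the first: 2 × 21 = 42 days after Aug 4, 2025.
Aug has 31 days — 27 days to the end of Aug leaves 15.
15 days into Sep → Sep 15, 2025.

Sep 15, 2025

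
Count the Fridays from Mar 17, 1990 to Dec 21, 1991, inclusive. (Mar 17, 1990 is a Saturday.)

Mar 17, 1990 is a Saturday; the first Friday on or after it is Mar 23, 1990 (6 days later).
From Mar 23, 1990 to Dec 21, 1991: 283 + 355 = 638 days (rest of 1990, to Dec 21, 1991 in 1991).
638 ÷ 7 = 91 full weeks with remainder 1, so 91 more Fridays after the first → 92.

92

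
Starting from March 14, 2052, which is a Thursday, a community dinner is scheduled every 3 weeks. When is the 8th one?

The 8th occurrence is 7 intervals after the first: 7 × 21 = 147 days after March 14, 2052.
March has 31 days — 17 days to the end of March leaves 130.
April has 30 days (100 left).
May has 31 days (69 left).
June has 30 days (39 left).
July has 31 days (8 left).
8 days into August → August 8, 2052.

August 8, 2052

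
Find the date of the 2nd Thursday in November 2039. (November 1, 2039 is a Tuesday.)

November 2039 begins on a Tuesday, so the first Thursday is November 3 (2 days later).
The 2nd Thursday is 1 weeks later: 3 + 7 = 10.

November 10, 2039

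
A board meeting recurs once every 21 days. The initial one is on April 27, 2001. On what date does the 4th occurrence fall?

The 4th occurrence is 3 intervals after the first: 3 × 21 = 63 days after April 27, 2001.
April has 30 days — 3 days to the end of April leaves 60.
May has 31 days (29 left).
29 days into June → June 29, 2001.

June 29, 2001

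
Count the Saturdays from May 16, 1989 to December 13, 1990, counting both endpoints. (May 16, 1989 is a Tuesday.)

May 16, 1989 is a Tuesday; the first Saturday on or after it is May 20, 1989 (4 days later).
From May 20, 1989 to December 13, 1990: 225 + 347 = 572 days (rest of 1989, to December 13, 1990 in 1990).
572 ÷ 7 = 81 full weeks with remainder 5, so 81 more Saturdays after the first → 82.

82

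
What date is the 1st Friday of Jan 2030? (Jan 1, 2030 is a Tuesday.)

Jan 2030 begins on a Tuesday, so the first Friday is Jan 4 (3 days later).

Jan 4, 2030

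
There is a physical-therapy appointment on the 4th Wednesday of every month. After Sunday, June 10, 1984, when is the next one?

June 1984 starts on a Friday; its first Wednesday is the 6th, so the 4th Wednesday is the 27th — June 27, 1984.
June 27, 1984 is after June 10, 1984, so that is the next one.

June 27, 1984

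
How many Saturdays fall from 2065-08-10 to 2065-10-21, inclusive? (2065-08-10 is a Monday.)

2065-08-10 is a Monday; the first Saturday on or after it is 2065-08-15 (5 days later).
From 2065-08-15 to 2065-10-21: 16 + 30 + 21 = 67 days (rest of August, September, October).
67 ÷ 7 = 9 full weeks with remainder 4, so 9 more Saturdays after the first → 10.

10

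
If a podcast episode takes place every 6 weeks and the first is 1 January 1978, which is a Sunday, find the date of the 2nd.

12 February 1978

The 2nd occurrence is 1 interval after the first: 1 × 42 = 42 days after 1 January 1978.
January has 31 days — 30 days to the end of January leaves 12.
12 days into February → 12 February 1978.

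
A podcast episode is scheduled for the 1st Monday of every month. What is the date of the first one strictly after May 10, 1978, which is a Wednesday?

May 1978 starts on a Monday, so its 1st Monday is May 1, 1978.
That is not after May 10, 1978, so look at Jun 1978.
Jun 1978 starts on a Thursday, so its 1st Monday is Jun 5, 1978 (4 days in).

Jun 5, 1978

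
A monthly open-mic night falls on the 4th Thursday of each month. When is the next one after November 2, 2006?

November 23, 2006

November 2006 starts on a Wednesday; its first Thursday is the 2nd, so the 4th Thursday is the 23rd — November 23, 2006.
November 23, 2006 is after November 2, 2006, so that is the next one.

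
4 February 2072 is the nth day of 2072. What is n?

35

Days in months before February: 31 = 31.
Plus 4 days into February → day 35.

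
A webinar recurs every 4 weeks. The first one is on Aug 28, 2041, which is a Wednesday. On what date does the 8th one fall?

Mar 12, 2042

The 8th occurrence is 7 intervals after the first: 7 × 28 = 196 days after Aug 28, 2041.
Aug has 31 days — 3 days to the end of Aug leaves 193.
Sep has 30 days (163 left).
Oct has 31 days (132 left).
Nov has 30 days (102 left).
Dec has 31 days (71 left).
Jan has 31 days (40 left).
Feb has 28 days (12 left).
12 days into Mar → Mar 12, 2042.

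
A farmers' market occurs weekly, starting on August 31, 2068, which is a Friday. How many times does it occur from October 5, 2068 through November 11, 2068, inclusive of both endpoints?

Occurrences land 7·i days after August 31, 2068 for i = 0, 1, 2, …
October 5, 2068 is 35 days after the start; 35 ÷ 7 = 5 remainder 0. First occurrence in the window: #6 on October 5, 2068 (5×7 = 35 days in).
November 11, 2068 is 72 days after the start; 72 ÷ 7 = 10 remainder 2. Last occurrence in the window: #11 on November 9, 2068.
Occurrences #6 through #11: 6 in total.

6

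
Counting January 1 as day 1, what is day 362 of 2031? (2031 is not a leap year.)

December 28, 2031

January has 31 days (362 − 31 = 331 remain).
February has 28 days (331 − 28 = 303 remain).
March has 31 days (303 − 31 = 272 remain).
April has 30 days (272 − 30 = 242 remain).
May has 31 days (242 − 31 = 211 remain).
June has 30 days (211 − 30 = 181 remain).
July has 31 days (181 − 31 = 150 remain).
August has 31 days (150 − 31 = 119 remain).
September has 30 days (119 − 30 = 89 remain).
October has 31 days (89 − 31 = 58 remain).
November has 30 days (58 − 30 = 28 remain).
28 into December → December 28.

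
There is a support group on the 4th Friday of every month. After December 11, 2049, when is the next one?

December 24, 2049

December 2049 starts on a Wednesday; its first Friday is the 3rd, so the 4th Friday is the 24th — December 24, 2049.
December 24, 2049 is after December 11, 2049, so that is the next one.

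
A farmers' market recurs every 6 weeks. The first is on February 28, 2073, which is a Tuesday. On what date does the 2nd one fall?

The 2nd occurrence is 1 interval after the first: 1 × 42 = 42 days after February 28, 2073.
February has 28 days — 0 days to the end of February leaves 42.
March has 31 days (11 left).
11 days into April → April 11, 2073.

April 11, 2073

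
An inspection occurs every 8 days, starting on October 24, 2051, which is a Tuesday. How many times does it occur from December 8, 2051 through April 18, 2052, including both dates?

17

Occurrences land 8·i days after October 24, 2051 for i = 0, 1, 2, …
December 8, 2051 is 45 days after the start; 45 ÷ 8 = 5 remainder 5; since the remainder is 5, round up to i = 6. First occurrence in the window: #7 on December 11, 2051 (6×8 = 48 days in).
April 18, 2052 is 177 days after the start; 177 ÷ 8 = 22 remainder 1. Last occurrence in the window: #23 on April 17, 2052.
Occurrences #7 through #23: 17 in total.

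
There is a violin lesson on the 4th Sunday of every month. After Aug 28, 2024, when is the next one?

Aug 2024 starts on a Thursday; its first Sunday is the 4th, so the 4th Sunday is the 25th — Aug 25, 2024.
That is not after Aug 28, 2024, so look at Sep 2024.
Sep 2024 starts on a Sunday; its first Sunday is the 1st, so the 4th Sunday is the 22nd — Sep 22, 2024.

Sep 22, 2024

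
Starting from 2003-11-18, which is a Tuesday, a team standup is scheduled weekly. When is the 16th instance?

2004-03-02

The 16th occurrence is 15 intervals after the first: 15 × 7 = 105 days after 2003-11-18.
November has 30 days — 12 days to the end of November leaves 93.
December has 31 days (62 left).
January has 31 days (31 left).
February has 29 days (2 left).
2 days into March → 2004-03-02.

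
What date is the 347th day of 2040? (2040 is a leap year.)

January has 31 days (347 − 31 = 316 remain).
February has 29 days (316 − 29 = 287 remain).
March has 31 days (287 − 31 = 256 remain).
April has 30 days (256 − 30 = 226 remain).
May has 31 days (226 − 31 = 195 remain).
June has 30 days (195 − 30 = 165 remain).
July has 31 days (165 − 31 = 134 remain).
August has 31 days (134 − 31 = 103 remain).
September has 30 days (103 − 30 = 73 remain).
October has 31 days (73 − 31 = 42 remain).
November has 30 days (42 − 30 = 12 remain).
12 into December → December 12.

12 December 2040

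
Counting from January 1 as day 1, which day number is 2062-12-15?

349

Days in months before December: 31 + 28 + 31 + 30 + 31 + 30 + 31 + 31 + 30 + 31 + 30 = 334.
Plus 15 days into December → day 349.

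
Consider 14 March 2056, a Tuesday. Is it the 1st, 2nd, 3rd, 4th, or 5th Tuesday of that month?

Day 14 falls in week ⌈14/7⌉ of the month.
Days 1–7 hold the 1st Tuesday, 8–14 the 2nd, 15–21 the 3rd, 22–28 the 4th, 29–31 the 5th.
14 is in the range for the 2nd.

2nd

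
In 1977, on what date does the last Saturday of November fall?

The first Saturday of November 1977 is November 5.
November 1977 has 30 days. Adding weeks: 5, 12, 19, 26 — the last one ≤ 30 is the 26th.

1977-11-26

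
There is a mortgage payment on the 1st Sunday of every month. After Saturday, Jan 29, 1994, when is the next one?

Jan 1994 starts on a Saturday, so its 1st Sunday is Jan 2, 1994 (1 day in).
That is not after Jan 29, 1994, so look at Feb 1994.
Feb 1994 starts on a Tuesday, so its 1st Sunday is Feb 6, 1994 (5 days in).

Feb 6, 1994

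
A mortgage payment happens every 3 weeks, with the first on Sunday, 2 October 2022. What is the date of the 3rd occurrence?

13 November 2022

The 3rd occurrence is 2 intervals after the first: 2 × 21 = 42 days after 2 October 2022.
October has 31 days — 29 days to the end of October leaves 13.
13 days into November → 13 November 2022.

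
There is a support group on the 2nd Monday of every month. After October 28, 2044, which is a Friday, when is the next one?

October 2044 starts on a Saturday; its first Monday is the 3rd, so the 2nd Monday is the 10th — October 10, 2044.
That is not after October 28, 2044, so look at November 2044.
November 2044 starts on a Tuesday; its first Monday is the 7th, so the 2nd Monday is the 14th — November 14, 2044.

November 14, 2044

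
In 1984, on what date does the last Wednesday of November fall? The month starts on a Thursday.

28 November 1984

November 1984 begins on a Thursday, so the first Wednesday is November 7 (6 days later).
November 1984 has 30 days. Adding weeks: 7, 14, 21, 28 — the last one ≤ 30 is the 28th.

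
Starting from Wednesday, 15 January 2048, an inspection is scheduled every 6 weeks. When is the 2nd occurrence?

The 2nd occurrence is 1 interval after the first: 1 × 42 = 42 days after 15 January 2048.
January has 31 days — 16 days to the end of January leaves 26.
26 days into February → 26 February 2048.

26 February 2048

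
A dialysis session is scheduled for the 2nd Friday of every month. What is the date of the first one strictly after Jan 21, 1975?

Jan 1975 starts on a Wednesday; its first Friday is the 3rd, so the 2nd Friday is the 10th — Jan 10, 1975.
That is not after Jan 21, 1975, so look at Feb 1975.
Feb 1975 starts on a Saturday; its first Friday is the 7th, so the 2nd Friday is the 14th — Feb 14, 1975.

Feb 14, 1975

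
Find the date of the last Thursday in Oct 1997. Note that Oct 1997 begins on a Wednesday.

Oct 1997 begins on a Wednesday, so the first Thursday is Oct 2 (1 day later).
Oct 1997 has 31 days. Adding weeks: 2, 9, 16, 23, 30 — the last one ≤ 31 is the 30th.

Oct 30, 1997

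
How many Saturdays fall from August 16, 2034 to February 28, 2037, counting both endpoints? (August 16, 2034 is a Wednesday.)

August 16, 2034 is a Wednesday; the first Saturday on or after it is August 19, 2034 (3 days later).
From August 19, 2034 to February 28, 2037: 134 + 365 + 366 + 59 = 924 days (rest of 2034, 2035, 2036, to February 28, 2037 in 2037).
924 ÷ 7 = 132 full weeks with remainder 0, so 132 more Saturdays after the first → 133.

133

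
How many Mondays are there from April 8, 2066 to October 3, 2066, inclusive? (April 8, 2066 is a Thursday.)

25

April 8, 2066 is a Thursday; the first Monday on or after it is April 12, 2066 (4 days later).
From April 12, 2066 to October 3, 2066: 18 + 31 + 30 + 31 + 31 + 30 + 3 = 174 days (rest of April, May, June, July, August, September, October).
174 ÷ 7 = 24 full weeks with remainder 6, so 24 more Mondays after the first → 25.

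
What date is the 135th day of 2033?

May 15, 2033

Jan has 31 days (135 − 31 = 104 remain).
Feb has 28 days (104 − 28 = 76 remain).
Mar has 31 days (76 − 31 = 45 remain).
Apr has 30 days (45 − 30 = 15 remain).
15 into May → May 15.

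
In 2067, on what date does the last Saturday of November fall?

2067-11-26

November 2067 begins on a Tuesday, so the first Saturday is November 5 (4 days later).
November 2067 has 30 days. Adding weeks: 5, 12, 19, 26 — the last one ≤ 30 is the 26th.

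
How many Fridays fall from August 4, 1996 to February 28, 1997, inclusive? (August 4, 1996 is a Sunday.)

30

August 4, 1996 is a Sunday; the first Friday on or after it is August 9, 1996 (5 days later).
From August 9, 1996 to February 28, 1997: 22 + 30 + 31 + 30 + 31 + 31 + 28 = 203 days (rest of August, September, October, November, December, January, February).
203 ÷ 7 = 29 full weeks with remainder 0, so 29 more Fridays after the first → 30.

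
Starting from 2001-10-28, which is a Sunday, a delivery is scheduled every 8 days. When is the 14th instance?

2002-02-09

The 14th occurrence is 13 intervals after the first: 13 × 8 = 104 days after 2001-10-28.
October has 31 days — 3 days to the end of October leaves 101.
November has 30 days (71 left).
December has 31 days (40 left).
January has 31 days (9 left).
9 days into February → 2002-02-09.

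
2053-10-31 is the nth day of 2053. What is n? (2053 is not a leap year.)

Days in months before October: 31 + 28 + 31 + 30 + 31 + 30 + 31 + 31 + 30 = 273.
Plus 31 days into October → day 304.

304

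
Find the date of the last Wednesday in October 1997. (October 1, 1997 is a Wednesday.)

October 1997 begins on a Wednesday, so the first Wednesday is October 1.
October 1997 has 31 days. Adding weeks: 1, 8, 15, 22, 29 — the last one ≤ 31 is the 29th.

29 October 1997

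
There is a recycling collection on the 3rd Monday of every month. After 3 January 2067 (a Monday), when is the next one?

January 2067 starts on a Saturday; its first Monday is the 3rd, so the 3rd Monday is the 17th — 17 January 2067.
17 January 2067 is after 3 January 2067, so that is the next one.

17 January 2067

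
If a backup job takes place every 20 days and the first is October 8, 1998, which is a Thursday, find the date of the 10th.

The 10th occurrence is 9 intervals after the first: 9 × 20 = 180 days after October 8, 1998.
October has 31 days — 23 days to the end of October leaves 157.
November has 30 days (127 left).
December has 31 days (96 left).
January has 31 days (65 left).
February has 28 days (37 left).
March has 31 days (6 left).
6 days into April → April 6, 1999.

April 6, 1999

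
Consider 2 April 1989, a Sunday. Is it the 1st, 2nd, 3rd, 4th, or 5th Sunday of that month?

Day 2 falls in week ⌈2/7⌉ of the month.
Days 1–7 hold the 1st Sunday, 8–14 the 2nd, 15–21 the 3rd, 22–28 the 4th, 29–31 the 5th.
2 is in the range for the 1st.

1st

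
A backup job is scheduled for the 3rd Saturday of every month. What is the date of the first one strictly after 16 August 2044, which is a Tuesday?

20 August 2044

August 2044 starts on a Monday; its first Saturday is the 6th, so the 3rd Saturday is the 20th — 20 August 2044.
20 August 2044 is after 16 August 2044, so that is the next one.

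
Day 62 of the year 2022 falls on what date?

January has 31 days (62 − 31 = 31 remain).
February has 28 days (31 − 28 = 3 remain).
3 into March → March 3.

2022-03-03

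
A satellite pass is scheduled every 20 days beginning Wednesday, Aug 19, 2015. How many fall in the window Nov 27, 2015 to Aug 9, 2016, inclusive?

Occurrences land 20·i days after Aug 19, 2015 for i = 0, 1, 2, …
Nov 27, 2015 is 100 days after the start; 100 ÷ 20 = 5 remainder 0. First occurrence in the window: #6 on Nov 27, 2015 (5×20 = 100 days in).
Aug 9, 2016 is 356 days after the start; 356 ÷ 20 = 17 remainder 16. Last occurrence in the window: #18 on Jul 24, 2016.
Occurrences #6 through #18: 13 in total.

13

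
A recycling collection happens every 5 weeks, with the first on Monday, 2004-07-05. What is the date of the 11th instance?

2005-06-20

The 11th occurrence is 10 intervals after the first: 10 × 35 = 350 days after 2004-07-05.
July has 31 days — 26 days to the end of July leaves 324.
August has 31 days (293 left).
September has 30 days (263 left).
October has 31 days (232 left).
November has 30 days (202 left).
December has 31 days (171 left).
January has 31 days (140 left).
February has 28 days (112 left).
March has 31 days (81 left).
April has 30 days (51 left).
May has 31 days (20 left).
20 days into June → 2005-06-20.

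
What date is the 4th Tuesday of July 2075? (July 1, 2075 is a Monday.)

July 2075 begins on a Monday, so the first Tuesday is July 2 (1 day later).
The 4th Tuesday is 3 weeks later: 2 + 21 = 23.

23 July 2075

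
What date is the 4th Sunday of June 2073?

The first Sunday of June 2073 is June 4.
The 4th Sunday is 3 weeks later: 4 + 21 = 25.

2073-06-25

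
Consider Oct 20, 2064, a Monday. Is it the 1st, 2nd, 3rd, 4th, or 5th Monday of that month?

Day 20 falls in week ⌈20/7⌉ of the month.
Days 1–7 hold the 1st Monday, 8–14 the 2nd, 15–21 the 3rd, 22–28 the 4th, 29–31 the 5th.
20 is in the range for the 3rd.

3rd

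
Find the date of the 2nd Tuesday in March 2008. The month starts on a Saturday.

11 March 2008

March 2008 begins on a Saturday, so the first Tuesday is March 4 (3 days later).
The 2nd Tuesday is 1 weeks later: 4 + 7 = 11.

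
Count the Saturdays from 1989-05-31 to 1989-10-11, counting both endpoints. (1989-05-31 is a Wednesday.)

19

1989-05-31 is a Wednesday; the first Saturday on or after it is 1989-06-03 (3 days later).
From 1989-06-03 to 1989-10-11: 27 + 31 + 31 + 30 + 11 = 130 days (rest of June, July, August, September, October).
130 ÷ 7 = 18 full weeks with remainder 4, so 18 more Saturdays after the first → 19.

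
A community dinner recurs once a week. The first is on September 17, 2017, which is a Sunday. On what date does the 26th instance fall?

The 26th occurrence is 25 intervals after the first: 25 × 7 = 175 days after September 17, 2017.
September has 30 days — 13 days to the end of September leaves 162.
October has 31 days (131 left).
November has 30 days (101 left).
December has 31 days (70 left).
January has 31 days (39 left).
February has 28 days (11 left).
11 days into March → March 11, 2018.

March 11, 2018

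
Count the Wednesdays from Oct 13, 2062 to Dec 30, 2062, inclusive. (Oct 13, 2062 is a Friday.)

Oct 13, 2062 is a Friday; the first Wednesday on or after it is Oct 18, 2062 (5 days later).
From Oct 18, 2062 to Dec 30, 2062: 13 + 30 + 30 = 73 days (rest of Oct, Nov, Dec).
73 ÷ 7 = 10 full weeks with remainder 3, so 10 more Wednesdays after the first → 11.

11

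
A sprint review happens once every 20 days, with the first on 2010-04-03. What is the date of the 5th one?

2010-06-22

The 5th occurrence is 4 intervals after the first: 4 × 20 = 80 days after 2010-04-03.
April has 30 days — 27 days to the end of April leaves 53.
May has 31 days (22 left).
22 days into June → 2010-06-22.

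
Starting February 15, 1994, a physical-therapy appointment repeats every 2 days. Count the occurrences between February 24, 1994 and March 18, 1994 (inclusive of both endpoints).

Occurrences land 2·i days after February 15, 1994 for i = 0, 1, 2, …
February 24, 1994 is 9 days after the start; 9 ÷ 2 = 4 remainder 1; since the remainder is 1, round up to i = 5. First occurrence in the window: #6 on February 25, 1994 (5×2 = 10 days in).
March 18, 1994 is 31 days after the start; 31 ÷ 2 = 15 remainder 1. Last occurrence in the window: #16 on March 17, 1994.
Occurrences #6 through #16: 11 in total.

11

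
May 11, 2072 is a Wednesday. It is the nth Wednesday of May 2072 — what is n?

Day 11 falls in week ⌈11/7⌉ of the month.
Days 1–7 hold the 1st Wednesday, 8–14 the 2nd, 15–21 the 3rd, 22–28 the 4th, 29–31 the 5th.
11 is in the range for the 2nd.

2nd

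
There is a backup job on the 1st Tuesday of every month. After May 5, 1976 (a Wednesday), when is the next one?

Jun 1, 1976

May 1976 starts on a Saturday, so its 1st Tuesday is May 4, 1976 (3 days in).
That is not after May 5, 1976, so look at Jun 1976.
Jun 1976 starts on a Tuesday, so its 1st Tuesday is Jun 1, 1976.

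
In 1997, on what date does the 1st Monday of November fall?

3 November 1997

November 1997 begins on a Saturday, so the first Monday is November 3 (2 days later).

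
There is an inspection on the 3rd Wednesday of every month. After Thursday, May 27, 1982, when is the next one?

Jun 16, 1982

May 1982 starts on a Saturday; its first Wednesday is the 5th, so the 3rd Wednesday is the 19th — May 19, 1982.
That is not after May 27, 1982, so look at Jun 1982.
Jun 1982 starts on a Tuesday; its first Wednesday is the 2nd, so the 3rd Wednesday is the 16th — Jun 16, 1982.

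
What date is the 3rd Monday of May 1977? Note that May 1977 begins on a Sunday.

May 1977 begins on a Sunday, so the first Monday is May 2 (1 day later).
The 3rd Monday is 2 weeks later: 2 + 14 = 16.

May 16, 1977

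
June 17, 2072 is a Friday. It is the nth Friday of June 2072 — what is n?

3rd

Day 17 falls in week ⌈17/7⌉ of the month.
Days 1–7 hold the 1st Friday, 8–14 the 2nd, 15–21 the 3rd, 22–28 the 4th, 29–31 the 5th.
17 is in the range for the 3rd.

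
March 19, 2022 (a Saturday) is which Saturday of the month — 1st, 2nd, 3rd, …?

Day 19 falls in week ⌈19/7⌉ of the month.
Days 1–7 hold the 1st Saturday, 8–14 the 2nd, 15–21 the 3rd, 22–28 the 4th, 29–31 the 5th.
19 is in the range for the 3rd.

3rd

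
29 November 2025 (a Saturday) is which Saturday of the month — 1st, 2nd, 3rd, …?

Day 29 falls in week ⌈29/7⌉ of the month.
Days 1–7 hold the 1st Saturday, 8–14 the 2nd, 15–21 the 3rd, 22–28 the 4th, 29–31 the 5th.
29 is in the range for the 5th.

5th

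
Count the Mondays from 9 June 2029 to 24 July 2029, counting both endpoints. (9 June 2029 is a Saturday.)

9 June 2029 is a Saturday; the first Monday on or after it is 11 June 2029 (2 days later).
From 11 June 2029 to 24 July 2029: 19 + 24 = 43 days (rest of June, July).
43 ÷ 7 = 6 full weeks with remainder 1, so 6 more Mondays after the first → 7.

7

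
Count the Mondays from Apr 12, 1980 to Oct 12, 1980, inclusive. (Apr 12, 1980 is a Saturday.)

26

Apr 12, 1980 is a Saturday; the first Monday on or after it is Apr 14, 1980 (2 days later).
From Apr 14, 1980 to Oct 12, 1980: 16 + 31 + 30 + 31 + 31 + 30 + 12 = 181 days (rest of Apr, May, Jun, Jul, Aug, Sep, Oct).
181 ÷ 7 = 25 full weeks with remainder 6, so 25 more Mondays after the first → 26.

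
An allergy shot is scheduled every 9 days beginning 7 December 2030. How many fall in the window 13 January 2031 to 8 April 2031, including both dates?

Occurrences land 9·i days after 7 December 2030 for i = 0, 1, 2, …
13 January 2031 is 37 days after the start; 37 ÷ 9 = 4 remainder 1; since the remainder is 1, round up to i = 5. First occurrence in the window: #6 on 21 January 2031 (5×9 = 45 days in).
8 April 2031 is 122 days after the start; 122 ÷ 9 = 13 remainder 5. Last occurrence in the window: #14 on 3 April 2031.
Occurrences #6 through #14: 9 in total.

9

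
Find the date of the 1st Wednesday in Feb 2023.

Feb 1, 2023

The first Wednesday of Feb 2023 is Feb 1.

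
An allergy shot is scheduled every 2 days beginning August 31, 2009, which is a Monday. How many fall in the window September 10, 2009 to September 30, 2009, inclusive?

11

Occurrences land 2·i days after August 31, 2009 for i = 0, 1, 2, …
September 10, 2009 is 10 days after the start; 10 ÷ 2 = 5 remainder 0. First occurrence in the window: #6 on September 10, 2009 (5×2 = 10 days in).
September 30, 2009 is 30 days after the start; 30 ÷ 2 = 15 remainder 0. Last occurrence in the window: #16 on September 30, 2009.
Occurrences #6 through #16: 11 in total.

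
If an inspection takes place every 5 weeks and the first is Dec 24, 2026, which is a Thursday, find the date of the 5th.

The 5th occurrence is 4 intervals after the first: 4 × 35 = 140 days after Dec 24, 2026.
Dec has 31 days — 7 days to the end of Dec leaves 133.
Jan has 31 days (102 left).
Feb has 28 days (74 left).
Mar has 31 days (43 left).
Apr has 30 days (13 left).
13 days into May → May 13, 2027.

May 13, 2027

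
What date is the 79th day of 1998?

January has 31 days (79 − 31 = 48 remain).
February has 28 days (48 − 28 = 20 remain).
20 into March → March 20.

1998-03-20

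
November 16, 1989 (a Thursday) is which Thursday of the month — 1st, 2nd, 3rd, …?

Day 16 falls in week ⌈16/7⌉ of the month.
Days 1–7 hold the 1st Thursday, 8–14 the 2nd, 15–21 the 3rd, 22–28 the 4th, 29–31 the 5th.
16 is in the range for the 3rd.

3rd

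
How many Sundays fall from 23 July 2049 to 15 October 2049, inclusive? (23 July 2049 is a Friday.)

12

23 July 2049 is a Friday; the first Sunday on or after it is 25 July 2049 (2 days later).
From 25 July 2049 to 15 October 2049: 6 + 31 + 30 + 15 = 82 days (rest of July, August, September, October).
82 ÷ 7 = 11 full weeks with remainder 5, so 11 more Sundays after the first → 12.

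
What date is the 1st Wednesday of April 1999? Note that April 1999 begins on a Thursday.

April 1999 begins on a Thursday, so the first Wednesday is April 7 (6 days later).

7 April 1999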